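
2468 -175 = 2293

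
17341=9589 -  - 7752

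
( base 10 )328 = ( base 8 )510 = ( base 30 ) AS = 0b101001000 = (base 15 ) 16D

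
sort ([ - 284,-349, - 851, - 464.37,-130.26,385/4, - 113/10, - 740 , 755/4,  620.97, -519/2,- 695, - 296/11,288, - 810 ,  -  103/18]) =[- 851,  -  810, - 740,-695, - 464.37,  -  349, - 284, - 519/2, - 130.26, - 296/11, - 113/10, - 103/18,385/4, 755/4, 288,620.97 ] 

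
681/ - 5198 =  - 1+4517/5198 = - 0.13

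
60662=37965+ 22697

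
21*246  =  5166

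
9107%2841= 584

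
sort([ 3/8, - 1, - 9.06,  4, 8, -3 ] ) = [ - 9.06,  -  3, - 1, 3/8, 4, 8] 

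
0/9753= 0=   0.00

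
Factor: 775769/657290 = 2^(  -  1)*5^( - 1 )*521^1*1489^1*65729^( - 1)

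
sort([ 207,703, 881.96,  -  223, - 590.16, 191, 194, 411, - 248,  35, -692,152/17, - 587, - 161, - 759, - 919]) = [ - 919, - 759,  -  692, - 590.16, - 587, - 248,-223, - 161, 152/17 , 35,191,194, 207,411 , 703, 881.96]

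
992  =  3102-2110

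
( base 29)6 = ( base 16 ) 6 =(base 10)6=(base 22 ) 6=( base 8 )6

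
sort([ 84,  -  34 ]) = [  -  34, 84]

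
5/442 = 5/442 = 0.01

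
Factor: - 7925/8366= - 2^( - 1)*5^2*47^( - 1) * 89^(  -  1 )*317^1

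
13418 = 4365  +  9053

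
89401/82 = 89401/82 = 1090.26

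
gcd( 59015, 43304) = 1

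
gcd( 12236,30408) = 28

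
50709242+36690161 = 87399403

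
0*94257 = 0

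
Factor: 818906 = 2^1*11^1 * 37223^1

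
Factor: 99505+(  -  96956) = 2549 = 2549^1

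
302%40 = 22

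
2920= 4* 730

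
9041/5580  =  9041/5580 = 1.62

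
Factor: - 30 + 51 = 21 = 3^1*7^1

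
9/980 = 9/980 = 0.01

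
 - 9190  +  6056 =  - 3134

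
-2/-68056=1/34028=0.00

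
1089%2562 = 1089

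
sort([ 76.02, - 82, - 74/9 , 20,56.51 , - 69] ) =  [ - 82, - 69 , - 74/9, 20, 56.51,76.02]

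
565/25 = 22 + 3/5= 22.60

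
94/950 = 47/475 = 0.10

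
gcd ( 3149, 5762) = 67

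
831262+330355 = 1161617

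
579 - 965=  - 386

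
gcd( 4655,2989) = 49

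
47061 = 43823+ 3238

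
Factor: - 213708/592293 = - 2^2*11^1 *13^( - 1 )*1619^1*15187^( - 1 ) = - 71236/197431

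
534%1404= 534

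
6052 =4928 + 1124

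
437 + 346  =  783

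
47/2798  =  47/2798=0.02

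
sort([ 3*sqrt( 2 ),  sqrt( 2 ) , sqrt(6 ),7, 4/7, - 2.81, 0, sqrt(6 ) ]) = [ - 2.81,0,  4/7,  sqrt(2),sqrt(6), sqrt(6),  3*sqrt ( 2),  7]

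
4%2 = 0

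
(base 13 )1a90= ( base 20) a04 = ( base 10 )4004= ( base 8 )7644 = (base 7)14450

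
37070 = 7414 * 5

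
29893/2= 29893/2  =  14946.50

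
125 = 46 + 79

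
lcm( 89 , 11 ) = 979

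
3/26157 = 1/8719 = 0.00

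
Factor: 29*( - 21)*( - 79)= 3^1*7^1*29^1 * 79^1 = 48111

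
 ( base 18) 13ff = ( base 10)7089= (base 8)15661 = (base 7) 26445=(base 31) 7bl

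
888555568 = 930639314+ - 42083746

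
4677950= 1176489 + 3501461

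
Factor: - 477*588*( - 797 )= 2^2*3^3*7^2*53^1*797^1= 223539372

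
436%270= 166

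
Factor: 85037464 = 2^3 * 19^1*31^1*18047^1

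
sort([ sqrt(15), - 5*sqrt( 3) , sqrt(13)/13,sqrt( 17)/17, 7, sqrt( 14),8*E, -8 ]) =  [ - 5*sqrt( 3),-8,sqrt( 17) /17, sqrt(13) /13, sqrt(14), sqrt(15), 7, 8 * E]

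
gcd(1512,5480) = 8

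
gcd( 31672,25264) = 8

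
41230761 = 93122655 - 51891894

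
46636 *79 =3684244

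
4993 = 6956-1963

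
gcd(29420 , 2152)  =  4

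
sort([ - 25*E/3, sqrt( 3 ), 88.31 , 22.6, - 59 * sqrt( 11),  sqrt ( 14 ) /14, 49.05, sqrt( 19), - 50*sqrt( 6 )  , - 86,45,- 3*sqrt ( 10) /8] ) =[ - 59*sqrt( 11), - 50*sqrt( 6),  -  86, - 25*E/3, - 3*sqrt( 10)/8, sqrt( 14) /14,  sqrt( 3 ), sqrt( 19 ), 22.6, 45,49.05, 88.31 ] 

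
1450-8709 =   -  7259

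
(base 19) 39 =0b1000010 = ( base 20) 36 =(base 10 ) 66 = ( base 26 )2E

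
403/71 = 5 + 48/71 = 5.68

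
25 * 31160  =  779000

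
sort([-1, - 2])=[ - 2,-1] 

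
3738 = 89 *42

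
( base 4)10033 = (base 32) 8f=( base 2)100001111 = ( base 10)271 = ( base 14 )155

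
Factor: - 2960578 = - 2^1*1033^1*1433^1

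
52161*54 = 2816694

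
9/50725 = 9/50725 = 0.00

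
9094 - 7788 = 1306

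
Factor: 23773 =23773^1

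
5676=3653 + 2023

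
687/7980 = 229/2660 = 0.09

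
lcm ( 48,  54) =432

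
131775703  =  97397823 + 34377880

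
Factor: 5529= 3^1*19^1*97^1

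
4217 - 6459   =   - 2242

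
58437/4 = 14609 +1/4  =  14609.25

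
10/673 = 10/673=0.01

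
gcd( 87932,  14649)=19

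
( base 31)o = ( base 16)18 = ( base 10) 24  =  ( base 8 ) 30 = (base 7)33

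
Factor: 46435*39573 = 1837572255= 3^2 * 5^1 * 37^1 * 251^1*4397^1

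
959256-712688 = 246568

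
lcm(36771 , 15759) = 110313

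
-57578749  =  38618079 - 96196828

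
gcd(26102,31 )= 31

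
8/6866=4/3433= 0.00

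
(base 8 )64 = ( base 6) 124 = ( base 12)44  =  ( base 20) 2C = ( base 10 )52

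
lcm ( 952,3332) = 6664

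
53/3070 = 53/3070 = 0.02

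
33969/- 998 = -33969/998 =-34.04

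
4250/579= 4250/579 = 7.34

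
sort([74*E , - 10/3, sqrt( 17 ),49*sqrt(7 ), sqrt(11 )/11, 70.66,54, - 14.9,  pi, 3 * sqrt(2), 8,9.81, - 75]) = [ - 75 , - 14.9 ,-10/3,sqrt (11 ) /11 , pi, sqrt( 17),3*sqrt(2), 8, 9.81, 54 , 70.66,49*sqrt(7 ),  74*E ]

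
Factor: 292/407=2^2*11^( - 1 )*37^( - 1 )*73^1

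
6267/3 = 2089=2089.00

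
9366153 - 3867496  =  5498657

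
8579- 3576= 5003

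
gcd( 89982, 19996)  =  9998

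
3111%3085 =26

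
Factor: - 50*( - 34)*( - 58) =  - 2^3*5^2*17^1*29^1 = - 98600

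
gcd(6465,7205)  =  5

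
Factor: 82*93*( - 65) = - 495690 = - 2^1*3^1  *  5^1*13^1*31^1*41^1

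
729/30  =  243/10 = 24.30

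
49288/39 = 1263  +  31/39=1263.79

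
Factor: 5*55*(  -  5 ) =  - 1375 = -5^3*11^1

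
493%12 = 1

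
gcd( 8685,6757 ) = 1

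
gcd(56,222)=2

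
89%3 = 2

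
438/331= 1  +  107/331 = 1.32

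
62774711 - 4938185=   57836526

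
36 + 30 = 66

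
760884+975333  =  1736217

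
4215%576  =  183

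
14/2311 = 14/2311 = 0.01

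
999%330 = 9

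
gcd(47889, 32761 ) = 1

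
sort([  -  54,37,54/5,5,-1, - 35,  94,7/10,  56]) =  [-54 , - 35, - 1,7/10, 5,54/5,  37,56,94]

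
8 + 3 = 11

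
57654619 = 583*98893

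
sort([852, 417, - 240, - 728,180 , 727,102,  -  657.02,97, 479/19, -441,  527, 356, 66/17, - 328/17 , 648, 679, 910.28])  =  [ - 728,-657.02,-441 ,  -  240, - 328/17, 66/17, 479/19,97,102, 180,356,417,527,648,679, 727, 852, 910.28 ]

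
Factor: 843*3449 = 3^1*281^1 * 3449^1=2907507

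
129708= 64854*2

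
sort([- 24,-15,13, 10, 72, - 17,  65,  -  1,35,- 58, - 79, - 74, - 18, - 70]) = [ - 79, - 74,-70, - 58,- 24, - 18,-17, - 15,-1,  10,13, 35,65, 72]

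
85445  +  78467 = 163912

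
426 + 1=427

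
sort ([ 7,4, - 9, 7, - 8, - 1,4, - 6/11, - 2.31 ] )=[ - 9, - 8, - 2.31, - 1, - 6/11,4, 4,7 , 7]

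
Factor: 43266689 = 43266689^1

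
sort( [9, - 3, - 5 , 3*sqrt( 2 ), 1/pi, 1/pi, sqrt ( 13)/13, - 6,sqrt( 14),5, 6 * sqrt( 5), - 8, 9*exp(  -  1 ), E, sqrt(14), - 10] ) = [ - 10, - 8, - 6,- 5, - 3, sqrt( 13)/13 , 1/pi, 1/pi,E, 9*exp( -1), sqrt(14 ), sqrt(14 ), 3* sqrt(2 ) , 5 , 9, 6*sqrt(5)]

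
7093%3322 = 449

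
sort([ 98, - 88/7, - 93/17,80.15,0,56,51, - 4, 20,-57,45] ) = [ - 57, - 88/7, - 93/17, - 4, 0,20, 45, 51, 56, 80.15, 98 ] 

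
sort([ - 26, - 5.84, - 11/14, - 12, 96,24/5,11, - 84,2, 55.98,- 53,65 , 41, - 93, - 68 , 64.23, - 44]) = [ - 93, - 84 , - 68 , - 53 ,-44, - 26,-12, -5.84, - 11/14,2,  24/5, 11, 41 , 55.98,64.23, 65,96]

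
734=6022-5288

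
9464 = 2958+6506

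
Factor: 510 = 2^1 * 3^1 * 5^1 * 17^1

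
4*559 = 2236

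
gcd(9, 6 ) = 3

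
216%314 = 216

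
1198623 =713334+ 485289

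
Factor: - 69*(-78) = 5382 =2^1*3^2  *13^1 *23^1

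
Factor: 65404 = 2^2*83^1*197^1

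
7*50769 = 355383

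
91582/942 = 45791/471 = 97.22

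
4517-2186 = 2331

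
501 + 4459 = 4960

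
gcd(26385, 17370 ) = 15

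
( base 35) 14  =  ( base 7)54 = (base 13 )30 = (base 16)27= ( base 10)39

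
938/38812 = 469/19406   =  0.02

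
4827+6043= 10870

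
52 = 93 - 41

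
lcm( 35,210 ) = 210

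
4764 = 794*6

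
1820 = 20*91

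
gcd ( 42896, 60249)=7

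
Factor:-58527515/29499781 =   -  5^1*17^1* 43^1*67^1*239^1*29499781^( - 1 )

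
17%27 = 17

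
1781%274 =137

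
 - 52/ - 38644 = 13/9661=   0.00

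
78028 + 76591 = 154619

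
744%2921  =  744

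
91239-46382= 44857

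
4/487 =4/487=0.01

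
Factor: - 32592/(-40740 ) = 2^2 * 5^(  -  1 )= 4/5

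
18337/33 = 555+2/3=555.67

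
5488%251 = 217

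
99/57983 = 99/57983 =0.00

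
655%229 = 197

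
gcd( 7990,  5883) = 1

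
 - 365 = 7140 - 7505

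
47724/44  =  11931/11= 1084.64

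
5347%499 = 357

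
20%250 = 20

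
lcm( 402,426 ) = 28542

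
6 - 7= - 1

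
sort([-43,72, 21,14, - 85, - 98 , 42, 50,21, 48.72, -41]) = [ - 98 ,  -  85, - 43 , -41,14,21, 21,42,48.72, 50,72 ]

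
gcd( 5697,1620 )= 27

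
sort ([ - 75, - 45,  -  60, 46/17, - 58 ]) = [ - 75, - 60, - 58, - 45 , 46/17 ]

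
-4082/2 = -2041 = - 2041.00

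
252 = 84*3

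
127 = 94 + 33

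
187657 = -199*( - 943) 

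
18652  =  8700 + 9952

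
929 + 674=1603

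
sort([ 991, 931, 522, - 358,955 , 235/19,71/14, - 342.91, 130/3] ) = [-358,-342.91, 71/14, 235/19,130/3,522, 931, 955,991] 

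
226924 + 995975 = 1222899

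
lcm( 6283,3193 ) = 194773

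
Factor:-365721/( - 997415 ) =3^1*5^( - 1)*17^1*71^1*101^1 * 199483^(- 1 )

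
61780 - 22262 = 39518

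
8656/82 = 105+ 23/41 = 105.56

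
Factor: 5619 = 3^1 *1873^1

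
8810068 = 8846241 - 36173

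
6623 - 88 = 6535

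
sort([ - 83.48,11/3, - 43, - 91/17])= [ - 83.48,  -  43 , - 91/17, 11/3 ] 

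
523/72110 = 523/72110 = 0.01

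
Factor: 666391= 11^1*29^1*2089^1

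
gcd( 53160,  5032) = 8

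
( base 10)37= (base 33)14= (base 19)1i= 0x25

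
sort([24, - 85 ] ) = [ - 85,24 ] 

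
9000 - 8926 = 74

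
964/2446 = 482/1223 = 0.39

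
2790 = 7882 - 5092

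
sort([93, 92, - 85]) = [-85,92,93] 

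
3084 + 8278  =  11362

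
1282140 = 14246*90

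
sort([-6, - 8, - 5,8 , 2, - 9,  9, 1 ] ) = [  -  9,-8,-6, - 5 , 1 , 2,8 , 9 ] 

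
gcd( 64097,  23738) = 11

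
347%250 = 97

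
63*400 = 25200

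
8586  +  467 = 9053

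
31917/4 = 31917/4  =  7979.25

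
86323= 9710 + 76613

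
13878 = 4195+9683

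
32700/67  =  32700/67 = 488.06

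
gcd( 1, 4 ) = 1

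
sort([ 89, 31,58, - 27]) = [ - 27, 31,58,89]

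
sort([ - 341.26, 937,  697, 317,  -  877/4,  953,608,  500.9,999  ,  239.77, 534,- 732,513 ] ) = [ - 732, - 341.26, - 877/4,239.77 , 317, 500.9,513, 534,  608, 697,937,953,  999] 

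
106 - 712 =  - 606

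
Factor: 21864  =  2^3 * 3^1*911^1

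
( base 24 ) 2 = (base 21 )2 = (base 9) 2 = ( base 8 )2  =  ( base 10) 2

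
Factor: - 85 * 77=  - 6545 = - 5^1*7^1*11^1*17^1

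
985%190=35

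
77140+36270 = 113410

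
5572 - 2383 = 3189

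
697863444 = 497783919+200079525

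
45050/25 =1802= 1802.00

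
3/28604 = 3/28604  =  0.00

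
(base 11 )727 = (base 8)1554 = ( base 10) 876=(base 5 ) 12001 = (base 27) 15C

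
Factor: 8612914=2^1*17^1*253321^1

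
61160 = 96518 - 35358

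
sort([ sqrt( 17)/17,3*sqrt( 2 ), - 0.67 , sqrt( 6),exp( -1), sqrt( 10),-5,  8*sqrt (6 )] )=[ - 5 , - 0.67, sqrt (17) /17,exp( - 1),sqrt(6 ),sqrt( 10 ),3*sqrt(2 ),  8*sqrt( 6 ) ]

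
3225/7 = 460 + 5/7 = 460.71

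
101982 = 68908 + 33074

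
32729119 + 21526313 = 54255432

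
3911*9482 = 37084102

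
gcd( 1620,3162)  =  6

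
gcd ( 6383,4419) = 491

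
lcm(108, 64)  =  1728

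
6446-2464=3982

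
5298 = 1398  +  3900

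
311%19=7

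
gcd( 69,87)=3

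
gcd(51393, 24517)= 1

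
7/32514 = 7/32514= 0.00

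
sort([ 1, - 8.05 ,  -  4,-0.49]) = [ - 8.05, - 4, - 0.49,1] 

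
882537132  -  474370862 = 408166270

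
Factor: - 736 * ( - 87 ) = 2^5*3^1*23^1 * 29^1 = 64032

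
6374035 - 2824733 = 3549302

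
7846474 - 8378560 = -532086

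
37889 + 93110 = 130999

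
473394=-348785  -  -822179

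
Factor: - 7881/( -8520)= 37/40  =  2^( - 3)*5^( - 1)*37^1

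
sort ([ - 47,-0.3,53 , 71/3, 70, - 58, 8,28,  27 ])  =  [  -  58, - 47,  -  0.3,8,71/3,27,28 , 53,70]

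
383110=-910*(-421 )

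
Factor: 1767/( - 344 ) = -2^( - 3)*3^1*19^1*31^1*43^(-1 )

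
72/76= 18/19 = 0.95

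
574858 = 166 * 3463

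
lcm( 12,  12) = 12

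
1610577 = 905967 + 704610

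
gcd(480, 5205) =15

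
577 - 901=-324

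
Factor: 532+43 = 5^2*23^1 = 575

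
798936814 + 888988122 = 1687924936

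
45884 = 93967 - 48083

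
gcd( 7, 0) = 7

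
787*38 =29906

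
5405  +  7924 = 13329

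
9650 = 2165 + 7485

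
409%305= 104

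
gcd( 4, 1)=1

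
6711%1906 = 993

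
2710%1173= 364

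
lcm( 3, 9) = 9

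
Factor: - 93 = - 3^1*31^1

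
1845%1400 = 445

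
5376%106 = 76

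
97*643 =62371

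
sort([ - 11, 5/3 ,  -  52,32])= [ - 52,-11 , 5/3, 32]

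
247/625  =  247/625= 0.40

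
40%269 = 40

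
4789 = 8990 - 4201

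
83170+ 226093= 309263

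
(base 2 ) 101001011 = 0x14b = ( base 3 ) 110021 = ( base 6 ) 1311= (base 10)331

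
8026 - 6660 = 1366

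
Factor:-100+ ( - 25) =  - 125 = - 5^3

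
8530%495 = 115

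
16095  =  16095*1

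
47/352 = 47/352 = 0.13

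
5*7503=37515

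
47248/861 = 47248/861 = 54.88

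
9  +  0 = 9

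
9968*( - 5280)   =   - 52631040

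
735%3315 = 735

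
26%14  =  12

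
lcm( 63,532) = 4788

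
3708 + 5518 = 9226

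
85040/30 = 8504/3 = 2834.67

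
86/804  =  43/402 = 0.11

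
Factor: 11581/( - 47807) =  - 37^1 * 313^1*47807^( - 1) 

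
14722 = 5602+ 9120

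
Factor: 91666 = 2^1*45833^1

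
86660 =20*4333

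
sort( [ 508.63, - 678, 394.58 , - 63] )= [- 678,-63, 394.58, 508.63 ] 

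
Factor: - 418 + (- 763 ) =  - 1181^1 = - 1181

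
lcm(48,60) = 240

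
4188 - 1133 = 3055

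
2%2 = 0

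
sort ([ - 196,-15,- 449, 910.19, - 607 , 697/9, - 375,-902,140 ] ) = [-902 , - 607, - 449, - 375, - 196,  -  15, 697/9,  140, 910.19 ] 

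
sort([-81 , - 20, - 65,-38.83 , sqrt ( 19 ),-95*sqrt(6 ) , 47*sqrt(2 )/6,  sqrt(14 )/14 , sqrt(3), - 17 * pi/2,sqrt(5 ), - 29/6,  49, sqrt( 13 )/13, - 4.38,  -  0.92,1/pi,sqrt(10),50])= [ - 95*sqrt (6), - 81, - 65,-38.83,-17*pi/2, - 20, - 29/6, - 4.38, - 0.92,sqrt(14 )/14,sqrt (13 )/13, 1/pi, sqrt( 3 ),sqrt(5 ), sqrt ( 10 ),sqrt(19 ),  47*sqrt(2 )/6,49,50]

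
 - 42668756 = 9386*( - 4546) 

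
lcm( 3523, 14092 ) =14092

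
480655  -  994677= -514022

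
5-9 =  - 4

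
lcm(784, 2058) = 16464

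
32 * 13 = 416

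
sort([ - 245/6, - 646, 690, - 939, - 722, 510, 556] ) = [ - 939, - 722, - 646 , - 245/6,510,556,690]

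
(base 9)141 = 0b1110110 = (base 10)118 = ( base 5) 433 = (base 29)42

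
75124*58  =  4357192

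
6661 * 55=366355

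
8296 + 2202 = 10498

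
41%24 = 17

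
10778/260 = 41+ 59/130 = 41.45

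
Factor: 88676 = 2^2*7^1*3167^1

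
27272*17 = 463624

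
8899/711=12  +  367/711 = 12.52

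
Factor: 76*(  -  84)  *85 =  - 542640 = - 2^4*3^1*5^1*7^1*17^1  *19^1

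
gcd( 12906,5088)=6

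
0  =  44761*0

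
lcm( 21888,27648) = 525312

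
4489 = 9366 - 4877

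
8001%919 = 649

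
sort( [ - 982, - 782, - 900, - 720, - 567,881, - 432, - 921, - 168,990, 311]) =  [ - 982, - 921, - 900, - 782, - 720,-567, - 432 , - 168,311,881,990] 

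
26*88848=2310048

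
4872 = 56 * 87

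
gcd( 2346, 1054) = 34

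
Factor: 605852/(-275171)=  - 2^2*191^1*347^( - 1) = -  764/347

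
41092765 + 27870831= 68963596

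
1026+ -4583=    - 3557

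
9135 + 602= 9737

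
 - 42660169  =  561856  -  43222025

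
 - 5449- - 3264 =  - 2185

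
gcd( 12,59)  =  1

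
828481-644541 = 183940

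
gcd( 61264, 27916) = 28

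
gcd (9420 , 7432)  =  4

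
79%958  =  79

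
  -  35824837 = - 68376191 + 32551354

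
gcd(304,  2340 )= 4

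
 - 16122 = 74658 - 90780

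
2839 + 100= 2939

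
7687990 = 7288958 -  - 399032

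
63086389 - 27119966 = 35966423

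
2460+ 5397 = 7857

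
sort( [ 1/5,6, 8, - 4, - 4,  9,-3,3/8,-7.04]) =[ - 7.04,  -  4,-4,-3,1/5,3/8,6 , 8,9]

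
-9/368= - 1 + 359/368=- 0.02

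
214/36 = 5 + 17/18 = 5.94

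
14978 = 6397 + 8581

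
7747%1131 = 961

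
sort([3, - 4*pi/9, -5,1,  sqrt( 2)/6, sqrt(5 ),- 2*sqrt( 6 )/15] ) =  [ - 5, - 4*pi/9, - 2*sqrt( 6) /15, sqrt( 2) /6,1, sqrt( 5), 3]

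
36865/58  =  635+35/58 = 635.60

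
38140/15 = 2542+ 2/3  =  2542.67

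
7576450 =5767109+1809341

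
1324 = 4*331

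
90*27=2430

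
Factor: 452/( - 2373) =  - 2^2*3^( - 1)*7^( - 1) = -4/21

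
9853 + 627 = 10480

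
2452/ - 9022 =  - 1226/4511 = - 0.27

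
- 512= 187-699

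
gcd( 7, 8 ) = 1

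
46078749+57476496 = 103555245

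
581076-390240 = 190836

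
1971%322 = 39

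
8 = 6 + 2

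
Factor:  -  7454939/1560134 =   -  2^ ( - 1 )*211^( - 1 )*271^1*3697^( - 1)*27509^1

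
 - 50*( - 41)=2050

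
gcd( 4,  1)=1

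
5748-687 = 5061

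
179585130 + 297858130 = 477443260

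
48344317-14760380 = 33583937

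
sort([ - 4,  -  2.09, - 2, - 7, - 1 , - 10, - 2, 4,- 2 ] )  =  [ - 10 ,-7, - 4, - 2.09, - 2,-2 , - 2, - 1, 4]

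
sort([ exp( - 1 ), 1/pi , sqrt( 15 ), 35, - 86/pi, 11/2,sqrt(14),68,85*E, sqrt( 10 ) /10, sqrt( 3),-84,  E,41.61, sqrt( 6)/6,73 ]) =[ - 84, - 86/pi, sqrt( 10)/10, 1/pi, exp ( - 1 ), sqrt( 6 )/6,sqrt( 3), E,sqrt( 14), sqrt( 15 ), 11/2, 35, 41.61, 68, 73, 85*E]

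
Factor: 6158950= 2^1*5^2*7^1*17597^1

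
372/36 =10+1/3 = 10.33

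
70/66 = 35/33  =  1.06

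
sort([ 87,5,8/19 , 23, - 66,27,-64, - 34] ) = [ - 66,  -  64, - 34, 8/19,5, 23 , 27, 87]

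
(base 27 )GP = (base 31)en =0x1c9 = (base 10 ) 457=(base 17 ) 19F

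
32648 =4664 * 7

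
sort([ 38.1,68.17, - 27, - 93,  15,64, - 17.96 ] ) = [ - 93,-27 , - 17.96 , 15, 38.1, 64,68.17 ]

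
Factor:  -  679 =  - 7^1 * 97^1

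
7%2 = 1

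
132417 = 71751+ 60666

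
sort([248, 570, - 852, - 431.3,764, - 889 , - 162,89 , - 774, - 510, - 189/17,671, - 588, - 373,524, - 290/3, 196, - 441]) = [ -889, - 852, - 774,- 588,-510, - 441,-431.3, - 373, -162, - 290/3,-189/17,89,196,248, 524,570,671, 764 ]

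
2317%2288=29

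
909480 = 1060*858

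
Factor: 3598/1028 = 7/2 = 2^(-1)*7^1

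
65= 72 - 7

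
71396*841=60044036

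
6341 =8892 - 2551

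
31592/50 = 631+21/25=631.84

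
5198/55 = 5198/55  =  94.51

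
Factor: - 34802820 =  - 2^2*3^2*5^1*13^1*107^1*139^1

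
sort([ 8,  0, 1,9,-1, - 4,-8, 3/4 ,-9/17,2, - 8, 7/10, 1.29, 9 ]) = [ - 8, - 8,  -  4, - 1,  -  9/17, 0, 7/10, 3/4, 1 , 1.29, 2,8,  9, 9]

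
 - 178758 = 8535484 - 8714242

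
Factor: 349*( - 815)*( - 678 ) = 192846930 = 2^1*3^1*5^1*113^1*163^1 * 349^1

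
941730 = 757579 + 184151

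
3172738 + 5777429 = 8950167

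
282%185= 97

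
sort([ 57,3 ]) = [ 3,57] 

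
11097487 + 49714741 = 60812228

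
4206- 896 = 3310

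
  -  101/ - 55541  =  101/55541  =  0.00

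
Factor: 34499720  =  2^3* 5^1*862493^1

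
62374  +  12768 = 75142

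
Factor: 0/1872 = 0 = 0^1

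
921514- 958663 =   -  37149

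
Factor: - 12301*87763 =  - 1079572663= - 13^1*43^1*157^1*12301^1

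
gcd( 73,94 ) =1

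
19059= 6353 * 3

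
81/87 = 27/29=0.93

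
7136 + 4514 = 11650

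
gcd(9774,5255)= 1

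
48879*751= 36708129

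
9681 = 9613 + 68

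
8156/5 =8156/5= 1631.20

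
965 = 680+285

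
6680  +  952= 7632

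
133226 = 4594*29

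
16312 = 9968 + 6344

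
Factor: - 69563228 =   -  2^2 * 7^1*29^1*85669^1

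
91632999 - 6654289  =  84978710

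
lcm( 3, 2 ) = 6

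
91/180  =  91/180 = 0.51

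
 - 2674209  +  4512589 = 1838380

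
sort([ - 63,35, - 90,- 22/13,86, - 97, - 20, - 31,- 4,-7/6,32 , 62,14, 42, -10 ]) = [ - 97 ,  -  90 , - 63 ,- 31,  -  20, - 10, - 4 ,  -  22/13, -7/6, 14,32 , 35,42,62,86] 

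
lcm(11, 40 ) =440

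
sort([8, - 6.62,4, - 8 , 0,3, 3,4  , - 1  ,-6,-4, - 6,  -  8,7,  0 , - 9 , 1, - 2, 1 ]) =[ - 9, - 8,-8,  -  6.62,- 6, - 6 , - 4, - 2, - 1, 0,0,1, 1,  3,3,4,4,7, 8 ] 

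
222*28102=6238644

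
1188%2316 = 1188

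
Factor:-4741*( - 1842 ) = 8732922 = 2^1* 3^1*11^1*307^1*431^1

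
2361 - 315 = 2046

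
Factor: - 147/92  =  -2^(  -  2 ) *3^1 * 7^2 * 23^ (-1)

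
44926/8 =22463/4   =  5615.75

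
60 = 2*30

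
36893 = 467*79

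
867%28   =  27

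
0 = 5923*0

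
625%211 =203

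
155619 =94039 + 61580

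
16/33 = 16/33=0.48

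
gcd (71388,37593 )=9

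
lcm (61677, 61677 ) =61677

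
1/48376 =1/48376= 0.00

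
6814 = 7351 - 537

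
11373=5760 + 5613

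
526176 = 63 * 8352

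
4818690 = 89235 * 54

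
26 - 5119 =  - 5093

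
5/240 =1/48 =0.02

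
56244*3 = 168732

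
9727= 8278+1449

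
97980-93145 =4835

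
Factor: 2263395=3^1*5^1*150893^1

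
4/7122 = 2/3561  =  0.00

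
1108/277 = 4= 4.00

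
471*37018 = 17435478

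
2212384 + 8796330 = 11008714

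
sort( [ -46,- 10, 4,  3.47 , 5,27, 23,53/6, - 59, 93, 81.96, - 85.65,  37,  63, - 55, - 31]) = [ - 85.65, - 59, - 55, - 46, -31 , - 10 , 3.47,  4, 5,  53/6,23,27 , 37, 63,  81.96, 93]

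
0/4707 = 0   =  0.00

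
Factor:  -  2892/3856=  - 2^(  -  2 ) * 3^1 = -3/4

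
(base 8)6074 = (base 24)5ac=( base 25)507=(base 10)3132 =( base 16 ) C3C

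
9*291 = 2619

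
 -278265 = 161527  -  439792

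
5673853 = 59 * 96167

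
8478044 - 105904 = 8372140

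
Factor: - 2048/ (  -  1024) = 2^1 = 2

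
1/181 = 1/181=0.01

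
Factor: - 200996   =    -  2^2 * 109^1*461^1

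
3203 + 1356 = 4559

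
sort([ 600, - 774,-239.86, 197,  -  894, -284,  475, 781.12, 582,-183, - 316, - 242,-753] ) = [ - 894,-774,-753, - 316,- 284,-242, -239.86, - 183,197, 475,582,  600,781.12]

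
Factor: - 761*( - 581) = 442141 = 7^1*83^1*761^1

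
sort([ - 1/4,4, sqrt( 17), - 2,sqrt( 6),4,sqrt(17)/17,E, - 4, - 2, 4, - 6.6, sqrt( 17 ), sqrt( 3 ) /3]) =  [-6.6, - 4, - 2, - 2, - 1/4, sqrt(17)/17,sqrt(3)/3,sqrt(6 ),E,  4,4, 4, sqrt( 17 ), sqrt( 17)]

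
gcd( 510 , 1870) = 170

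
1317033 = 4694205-3377172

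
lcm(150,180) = 900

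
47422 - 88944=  - 41522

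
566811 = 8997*63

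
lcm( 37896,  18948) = 37896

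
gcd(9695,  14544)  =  1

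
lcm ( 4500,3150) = 31500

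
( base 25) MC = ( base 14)2c2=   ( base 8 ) 1062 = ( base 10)562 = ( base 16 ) 232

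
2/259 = 2/259 = 0.01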